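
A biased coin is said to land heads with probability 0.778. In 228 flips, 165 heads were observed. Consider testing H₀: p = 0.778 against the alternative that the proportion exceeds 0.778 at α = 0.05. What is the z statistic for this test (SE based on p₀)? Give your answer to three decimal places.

p̂ = 165/228 = 0.723684.
Standard error under H₀: √(0.778×0.222/228) = 0.027523.
z = (0.723684 − 0.778)/0.027523 = -0.054316/0.027523 = -1.973.
p-value = P(Z > -1.973) ≈ 0.9758. With α = 0.05, fail to reject H₀.

z = -1.973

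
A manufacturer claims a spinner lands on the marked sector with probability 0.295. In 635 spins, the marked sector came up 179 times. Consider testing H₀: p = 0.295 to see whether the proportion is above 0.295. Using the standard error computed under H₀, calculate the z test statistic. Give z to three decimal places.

p̂ = 179/635 = 0.28189.
Standard error under H₀: √(0.295×0.705/635) = 0.01810.
z = (0.28189 − 0.295)/0.01810 = -0.01311/0.01810 = -0.724.

z = -0.724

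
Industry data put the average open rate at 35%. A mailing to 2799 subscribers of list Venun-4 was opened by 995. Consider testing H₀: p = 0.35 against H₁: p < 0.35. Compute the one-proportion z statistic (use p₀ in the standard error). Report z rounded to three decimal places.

z = 0.608

p̂ = 995/2799 ≈ 0.35548.
SE = √(p₀(1−p₀)/n) = √(0.2275/2799) = 0.00902.
z = (0.35548 − 0.35)/0.00902 = 0.00548/0.00902 = 0.608.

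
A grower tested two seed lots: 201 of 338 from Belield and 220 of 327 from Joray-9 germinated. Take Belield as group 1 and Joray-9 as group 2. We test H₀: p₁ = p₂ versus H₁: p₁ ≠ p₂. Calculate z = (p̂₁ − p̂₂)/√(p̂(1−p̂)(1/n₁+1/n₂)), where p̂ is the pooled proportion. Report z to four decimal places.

z = -2.0893

p̂₁ = 201/338 ≈ 0.594675, p̂₂ = 220/327 ≈ 0.672783.
Pooled p̂ = (201+220)/(338+327) = 421/665 = 0.633083.
SE = √(0.232289 × 0.00601668) = 0.037385.
z = (0.594675 − 0.672783)/0.037385 = -0.078108/0.037385 = -2.0893.
p-value = 2·P(Z > 2.089) ≈ 0.0367.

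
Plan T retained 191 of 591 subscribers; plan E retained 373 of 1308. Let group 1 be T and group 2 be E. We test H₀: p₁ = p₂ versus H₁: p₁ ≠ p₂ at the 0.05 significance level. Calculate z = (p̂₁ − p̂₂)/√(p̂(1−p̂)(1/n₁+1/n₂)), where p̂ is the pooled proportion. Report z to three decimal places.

z = 1.678

p̂₁ = 191/591 ≈ 0.32318, p̂₂ = 373/1308 ≈ 0.28517.
Pooled p̂ = (191+373)/(591+1308) = 564/1899 = 0.29700.
SE = √(p̂(1−p̂)(1/n₁+1/n₂)) = √(0.29700·0.70300·0.00245657) = √(0.000512909) = 0.02265.
z = (0.32318 − 0.28517)/0.02265 = 0.03801/0.02265 = 1.678.
p-value = 2·P(Z > 1.678) ≈ 0.0933, so at α = 0.05 we fail to reject H₀.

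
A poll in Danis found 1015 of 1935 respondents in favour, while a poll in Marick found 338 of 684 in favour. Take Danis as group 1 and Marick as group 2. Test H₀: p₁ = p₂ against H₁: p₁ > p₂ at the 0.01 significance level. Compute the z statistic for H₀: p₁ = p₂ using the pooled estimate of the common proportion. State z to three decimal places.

z = 1.367

p̂₁ = 1015/1935 ≈ 0.524548, p̂₂ = 338/684 ≈ 0.494152.
Pooled p̂ = (1015+338)/(1935+684) = 1353/2619 = 0.516609.
SE = √(0.249724 × 0.00197878) = 0.022229.
z = (0.524548 − 0.494152)/0.022229 = 0.030396/0.022229 = 1.367.
p-value = P(Z > 1.367) ≈ 0.0858. With α = 0.01, fail to reject H₀.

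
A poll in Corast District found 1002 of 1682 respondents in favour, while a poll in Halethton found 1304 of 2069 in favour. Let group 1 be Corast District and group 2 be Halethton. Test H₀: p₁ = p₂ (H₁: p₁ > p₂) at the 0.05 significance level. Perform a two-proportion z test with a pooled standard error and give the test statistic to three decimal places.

p̂₁ = 1002/1682 = 0.595719, p̂₂ = 1304/2069 = 0.630256.
Pooled p̂ = (1002+1304)/(1682+2069) = 2306/3751 = 0.614769.
SE = √(p̂(1−p̂)(1/n₁+1/n₂)) = √(0.614769·0.385231·0.00107786) = √(0.000255266) = 0.015977.
z = (0.595719 − 0.630256)/0.015977 = -0.034537/0.015977 = -2.162.
p-value = P(Z > -2.162) ≈ 0.9847, so at α = 0.05 we fail to reject H₀.

z = -2.162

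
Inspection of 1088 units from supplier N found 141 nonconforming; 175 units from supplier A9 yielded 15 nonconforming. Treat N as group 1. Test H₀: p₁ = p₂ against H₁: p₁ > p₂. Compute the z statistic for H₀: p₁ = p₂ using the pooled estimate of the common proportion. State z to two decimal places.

z = 1.64

p̂₁ = 141/1088 ≈ 0.1296, p̂₂ = 15/175 ≈ 0.0857.
Pooled p̂ = (141+15)/(1088+175) = 156/1263 = 0.1235.
SE = √(p̂(1−p̂)(1/n₁+1/n₂)) = √(0.1235·0.8765·0.0066334) = √(0.000718128) = 0.0268.
z = (0.1296 − 0.0857)/0.0268 = 0.0439/0.0268 = 1.64.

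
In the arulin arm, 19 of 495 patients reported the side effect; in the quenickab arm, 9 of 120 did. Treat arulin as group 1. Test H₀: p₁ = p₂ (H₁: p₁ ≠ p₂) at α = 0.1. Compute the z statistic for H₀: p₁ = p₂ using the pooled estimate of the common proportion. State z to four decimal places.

z = -1.7263

p̂₁ = 19/495 = 0.038384, p̂₂ = 9/120 = 0.075000.
Pooled p̂ = (19+9)/(495+120) = 28/615 = 0.045528.
SE = √(0.0434556 × 0.0103535) = 0.021211.
z = (0.038384 − 0.075000)/0.021211 = -0.036616/0.021211 = -1.7263.
Two-sided p-value ≈ 2·Φ(−1.726) = 0.0843; since p < α = 0.1, reject H₀.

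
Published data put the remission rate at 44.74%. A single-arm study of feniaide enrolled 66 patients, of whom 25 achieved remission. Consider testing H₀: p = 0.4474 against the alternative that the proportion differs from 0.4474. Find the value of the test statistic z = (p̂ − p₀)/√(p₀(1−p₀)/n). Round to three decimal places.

p̂ = 25/66 ≈ 0.37879.
SE = √(p₀(1−p₀)/n) = √(0.24723/66) = 0.06120.
z = (0.37879 − 0.4474)/0.06120 = -0.06861/0.06120 = -1.121.
Two-sided p-value ≈ 2·Φ(−1.121) = 0.2623.

z = -1.121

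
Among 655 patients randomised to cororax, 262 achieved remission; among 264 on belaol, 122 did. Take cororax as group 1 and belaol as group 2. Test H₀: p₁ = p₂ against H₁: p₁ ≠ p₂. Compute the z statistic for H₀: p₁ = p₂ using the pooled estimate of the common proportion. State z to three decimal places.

z = -1.728

p̂₁ = 262/655 ≈ 0.400000, p̂₂ = 122/264 ≈ 0.462121.
Pooled p̂ = (262+122)/(655+264) = 384/919 = 0.417845.
SE = √(p̂(1−p̂)(1/n₁+1/n₂)) = √(0.417845·0.582155·0.0053146) = √(0.00129278) = 0.035955.
z = (0.400000 − 0.462121)/0.035955 = -0.062121/0.035955 = -1.728.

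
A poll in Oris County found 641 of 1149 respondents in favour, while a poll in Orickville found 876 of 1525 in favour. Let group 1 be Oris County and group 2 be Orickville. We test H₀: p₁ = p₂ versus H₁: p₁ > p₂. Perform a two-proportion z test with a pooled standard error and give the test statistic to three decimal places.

z = -0.855

p̂₁ = 641/1149 = 0.55788, p̂₂ = 876/1525 = 0.57443.
Pooled p̂ = (641+876)/(1149+1525) = 1517/2674 = 0.56731.
SE = √(0.245469 × 0.00152606) = 0.01935.
z = (0.55788 − 0.57443)/0.01935 = -0.01655/0.01935 = -0.855.
p-value = P(Z > -0.855) ≈ 0.8037.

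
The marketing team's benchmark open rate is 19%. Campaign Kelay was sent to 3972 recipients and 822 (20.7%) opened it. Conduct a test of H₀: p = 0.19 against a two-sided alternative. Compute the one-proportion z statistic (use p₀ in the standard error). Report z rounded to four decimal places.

z = 2.7228

p̂ = 822/3972 = 0.2069486.
Standard error under H₀: √(0.19×0.81/3972) = 0.0062246.
z = (0.2069486 − 0.19)/0.0062246 = 0.0169486/0.0062246 = 2.7228.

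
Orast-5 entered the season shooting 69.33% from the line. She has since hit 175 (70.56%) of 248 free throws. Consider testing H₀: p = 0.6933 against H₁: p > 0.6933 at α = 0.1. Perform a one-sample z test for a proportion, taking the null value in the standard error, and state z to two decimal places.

p̂ = 175/248 = 0.7056.
SE = √(p₀(1−p₀)/n) = √(0.21264/248) = 0.0293.
z = (0.7056 − 0.6933)/0.0293 = 0.0123/0.0293 = 0.42.
p-value = P(Z > 0.422) ≈ 0.3367, so at α = 0.1 we fail to reject H₀.

z = 0.42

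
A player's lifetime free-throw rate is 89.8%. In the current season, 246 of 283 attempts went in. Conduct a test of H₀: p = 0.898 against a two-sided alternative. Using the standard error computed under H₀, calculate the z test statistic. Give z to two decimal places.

z = -1.60

p̂ = 246/283 = 0.86926.
SE = √(p₀(1−p₀)/n) = √(0.091596/283) = 0.01799.
z = (0.86926 − 0.898)/0.01799 = -0.02874/0.01799 = -1.60.
p-value = 2·P(Z > 1.598) ≈ 0.1101.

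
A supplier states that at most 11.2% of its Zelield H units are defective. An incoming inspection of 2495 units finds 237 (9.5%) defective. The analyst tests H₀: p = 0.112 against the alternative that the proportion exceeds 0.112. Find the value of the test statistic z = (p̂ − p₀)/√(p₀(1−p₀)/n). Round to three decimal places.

z = -2.694

p̂ = 237/2495 ≈ 0.094990.
SE = √(p₀(1−p₀)/n) = √(0.099456/2495) = 0.006314.
z = (0.094990 − 0.112)/0.006314 = -0.017010/0.006314 = -2.694.
p-value = P(Z > -2.694) ≈ 0.9965.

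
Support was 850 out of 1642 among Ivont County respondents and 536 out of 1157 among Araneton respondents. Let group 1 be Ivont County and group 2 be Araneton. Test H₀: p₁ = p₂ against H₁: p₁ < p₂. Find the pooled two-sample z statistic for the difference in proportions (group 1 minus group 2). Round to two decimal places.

z = 2.83

p̂₁ = 850/1642 ≈ 0.5177, p̂₂ = 536/1157 ≈ 0.4633.
Pooled p̂ = (850+536)/(1642+1157) = 1386/2799 = 0.4952.
SE = √(p̂(1−p̂)(1/n₁+1/n₂)) = √(0.4952·0.5048·0.00147332) = √(0.000368295) = 0.0192.
z = (0.5177 − 0.4633)/0.0192 = 0.0544/0.0192 = 2.83.
p-value = P(Z < 2.834) ≈ 0.9977.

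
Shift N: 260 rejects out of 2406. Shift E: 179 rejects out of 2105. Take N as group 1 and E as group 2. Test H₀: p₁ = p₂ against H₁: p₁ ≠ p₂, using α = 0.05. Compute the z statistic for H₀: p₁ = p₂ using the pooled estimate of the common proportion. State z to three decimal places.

p̂₁ = 260/2406 = 0.108063, p̂₂ = 179/2105 = 0.085036.
Pooled p̂ = (260+179)/(2406+2105) = 439/4511 = 0.097318.
SE = √(0.0878469 × 0.000890687) = 0.008846.
z = (0.108063 − 0.085036)/0.008846 = 0.023027/0.008846 = 2.603.
Two-sided p-value ≈ 2·Φ(−2.603) = 0.0092; since p < α = 0.05, reject H₀.

z = 2.603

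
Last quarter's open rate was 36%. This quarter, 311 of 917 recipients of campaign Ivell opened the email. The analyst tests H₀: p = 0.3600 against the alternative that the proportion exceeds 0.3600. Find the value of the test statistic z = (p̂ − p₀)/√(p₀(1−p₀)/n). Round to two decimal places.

p̂ = 311/917 ≈ 0.33915.
Standard error under H₀: √(0.36×0.64/917) = 0.01585.
z = (0.33915 − 0.36)/0.01585 = -0.02085/0.01585 = -1.32.
p-value = P(Z > -1.315) ≈ 0.9058.

z = -1.32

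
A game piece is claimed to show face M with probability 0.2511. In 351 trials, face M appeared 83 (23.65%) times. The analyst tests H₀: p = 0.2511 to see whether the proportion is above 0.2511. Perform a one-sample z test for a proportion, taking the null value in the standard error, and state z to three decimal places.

z = -0.632

p̂ = 83/351 ≈ 0.23647.
SE = √(p₀(1−p₀)/n) = √(0.18805/351) = 0.02315.
z = (0.23647 − 0.2511)/0.02315 = -0.01463/0.02315 = -0.632.
p-value = P(Z > -0.632) ≈ 0.7364.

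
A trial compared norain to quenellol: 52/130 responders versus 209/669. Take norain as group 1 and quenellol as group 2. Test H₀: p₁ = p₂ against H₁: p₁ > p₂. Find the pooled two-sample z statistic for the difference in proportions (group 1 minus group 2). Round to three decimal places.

p̂₁ = 52/130 = 0.40000, p̂₂ = 209/669 = 0.31241.
Pooled p̂ = (52+209)/(130+669) = 261/799 = 0.32666.
SE = √(p̂(1−p̂)(1/n₁+1/n₂)) = √(0.32666·0.67334·0.00918708) = √(0.00202072) = 0.04495.
z = (0.40000 − 0.31241)/0.04495 = 0.08759/0.04495 = 1.949.

z = 1.949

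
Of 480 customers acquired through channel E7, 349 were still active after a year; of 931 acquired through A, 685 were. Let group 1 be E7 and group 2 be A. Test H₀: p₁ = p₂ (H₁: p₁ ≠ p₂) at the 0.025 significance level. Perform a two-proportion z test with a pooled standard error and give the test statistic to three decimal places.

p̂₁ = 349/480 ≈ 0.727083, p̂₂ = 685/931 ≈ 0.735768.
Pooled p̂ = (349+685)/(480+931) = 1034/1411 = 0.732814.
SE = √(p̂(1−p̂)(1/n₁+1/n₂)) = √(0.732814·0.267186·0.00315745) = √(0.000618221) = 0.024864.
z = (0.727083 − 0.735768)/0.024864 = -0.008685/0.024864 = -0.349.
Two-sided p-value ≈ 2·Φ(−0.349) = 0.7269, so at α = 0.025 we fail to reject H₀.

z = -0.349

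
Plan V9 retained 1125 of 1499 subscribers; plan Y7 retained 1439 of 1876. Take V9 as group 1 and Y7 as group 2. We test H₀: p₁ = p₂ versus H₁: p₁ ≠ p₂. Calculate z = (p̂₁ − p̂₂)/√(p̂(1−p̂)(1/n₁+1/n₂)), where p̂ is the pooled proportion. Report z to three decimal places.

p̂₁ = 1125/1499 ≈ 0.75050, p̂₂ = 1439/1876 ≈ 0.76706.
Pooled p̂ = (1125+1439)/(1499+1876) = 2564/3375 = 0.75970.
SE = √(0.182554 × 0.00120016) = 0.01480.
z = (0.75050 − 0.76706)/0.01480 = -0.01656/0.01480 = -1.119.

z = -1.119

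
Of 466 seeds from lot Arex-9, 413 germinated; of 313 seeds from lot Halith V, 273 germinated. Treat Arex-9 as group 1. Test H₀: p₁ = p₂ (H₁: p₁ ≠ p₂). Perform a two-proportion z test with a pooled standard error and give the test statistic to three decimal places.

z = 0.593

p̂₁ = 413/466 ≈ 0.886266, p̂₂ = 273/313 ≈ 0.872204.
Pooled p̂ = (413+273)/(466+313) = 686/779 = 0.880616.
SE = √(0.105131 × 0.00534081) = 0.023696.
z = (0.886266 − 0.872204)/0.023696 = 0.014062/0.023696 = 0.593.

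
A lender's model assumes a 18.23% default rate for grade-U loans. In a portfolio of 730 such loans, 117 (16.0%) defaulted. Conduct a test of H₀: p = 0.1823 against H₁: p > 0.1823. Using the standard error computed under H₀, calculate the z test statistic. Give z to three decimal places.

p̂ = 117/730 = 0.160274.
Standard error under H₀: √(0.1823×0.8177/730) = 0.014290.
z = (0.160274 − 0.1823)/0.014290 = -0.022026/0.014290 = -1.541.

z = -1.541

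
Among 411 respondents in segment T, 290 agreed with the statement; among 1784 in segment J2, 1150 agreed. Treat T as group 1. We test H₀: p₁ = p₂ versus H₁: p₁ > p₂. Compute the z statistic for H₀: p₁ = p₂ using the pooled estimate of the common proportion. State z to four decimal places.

p̂₁ = 290/411 = 0.705596, p̂₂ = 1150/1784 = 0.644619.
Pooled p̂ = (290+1150)/(411+1784) = 1440/2195 = 0.656036.
SE = √(0.225653 × 0.00299363) = 0.025991.
z = (0.705596 − 0.644619)/0.025991 = 0.060977/0.025991 = 2.3461.

z = 2.3461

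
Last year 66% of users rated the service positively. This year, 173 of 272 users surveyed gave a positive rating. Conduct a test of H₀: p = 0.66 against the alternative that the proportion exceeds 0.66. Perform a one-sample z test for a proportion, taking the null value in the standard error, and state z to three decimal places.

z = -0.835

p̂ = 173/272 = 0.63603.
SE = √(p₀(1−p₀)/n) = √(0.2244/272) = 0.02872.
z = (0.63603 − 0.66)/0.02872 = -0.02397/0.02872 = -0.835.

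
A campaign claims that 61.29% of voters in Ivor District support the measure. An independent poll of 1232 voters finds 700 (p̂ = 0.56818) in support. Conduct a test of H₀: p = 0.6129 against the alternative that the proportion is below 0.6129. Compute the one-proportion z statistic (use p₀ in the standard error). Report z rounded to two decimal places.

z = -3.22

p̂ = 700/1232 ≈ 0.5682.
Under H₀, SE = √(0.6129·0.3871/1232) = √(0.000192576) = 0.0139.
z = (0.5682 − 0.6129)/0.0139 = -0.0447/0.0139 = -3.22.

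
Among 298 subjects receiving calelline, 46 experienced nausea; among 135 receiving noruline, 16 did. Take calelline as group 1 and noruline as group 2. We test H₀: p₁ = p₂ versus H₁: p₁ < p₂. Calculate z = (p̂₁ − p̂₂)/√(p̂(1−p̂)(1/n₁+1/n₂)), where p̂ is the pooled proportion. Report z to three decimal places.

z = 0.986

p̂₁ = 46/298 = 0.15436, p̂₂ = 16/135 = 0.11852.
Pooled p̂ = (46+16)/(298+135) = 62/433 = 0.14319.
SE = √(p̂(1−p̂)(1/n₁+1/n₂)) = √(0.14319·0.85681·0.0107631) = √(0.00132047) = 0.03634.
z = (0.15436 − 0.11852)/0.03634 = 0.03584/0.03634 = 0.986.
p-value = P(Z < 0.986) ≈ 0.8380.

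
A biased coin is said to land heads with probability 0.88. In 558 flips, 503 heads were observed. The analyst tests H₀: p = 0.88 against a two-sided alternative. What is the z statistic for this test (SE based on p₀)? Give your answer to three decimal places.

z = 1.558

p̂ = 503/558 ≈ 0.901434.
SE = √(p₀(1−p₀)/n) = √(0.1056/558) = 0.013757.
z = (0.901434 − 0.88)/0.013757 = 0.021434/0.013757 = 1.558.
p-value = 2·P(Z > 1.558) ≈ 0.1192.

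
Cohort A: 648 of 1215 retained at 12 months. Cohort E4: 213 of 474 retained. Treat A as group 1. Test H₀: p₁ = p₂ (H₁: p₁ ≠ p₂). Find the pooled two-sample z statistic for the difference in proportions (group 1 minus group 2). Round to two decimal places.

z = 3.10

p̂₁ = 648/1215 ≈ 0.5333, p̂₂ = 213/474 ≈ 0.4494.
Pooled p̂ = (648+213)/(1215+474) = 861/1689 = 0.5098.
SE = √(0.249905 × 0.00293275) = 0.0271.
z = (0.5333 − 0.4494)/0.0271 = 0.0839/0.0271 = 3.10.
Two-sided p-value ≈ 2·Φ(−3.102) = 0.0019.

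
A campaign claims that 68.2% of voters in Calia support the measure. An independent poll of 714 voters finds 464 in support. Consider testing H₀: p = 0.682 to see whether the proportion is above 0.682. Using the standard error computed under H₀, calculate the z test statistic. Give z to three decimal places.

z = -1.844

p̂ = 464/714 ≈ 0.64986.
Under H₀, SE = √(0.682·0.318/714) = √(0.000303748) = 0.01743.
z = (0.64986 − 0.682)/0.01743 = -0.03214/0.01743 = -1.844.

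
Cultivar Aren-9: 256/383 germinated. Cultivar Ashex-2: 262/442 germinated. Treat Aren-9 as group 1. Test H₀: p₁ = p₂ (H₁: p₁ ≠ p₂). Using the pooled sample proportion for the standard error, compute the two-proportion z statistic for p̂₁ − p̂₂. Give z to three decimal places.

z = 2.242

p̂₁ = 256/383 ≈ 0.66841, p̂₂ = 262/442 ≈ 0.59276.
Pooled p̂ = (256+262)/(383+442) = 518/825 = 0.62788.
SE = √(0.233647 × 0.00487341) = 0.03374.
z = (0.66841 − 0.59276)/0.03374 = 0.07565/0.03374 = 2.242.
Two-sided p-value ≈ 2·Φ(−2.242) = 0.0250.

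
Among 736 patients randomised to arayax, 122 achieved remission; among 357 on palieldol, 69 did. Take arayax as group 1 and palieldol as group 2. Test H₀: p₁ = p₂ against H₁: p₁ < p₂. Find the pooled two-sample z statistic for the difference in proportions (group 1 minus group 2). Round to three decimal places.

z = -1.123

p̂₁ = 122/736 ≈ 0.165761, p̂₂ = 69/357 ≈ 0.193277.
Pooled p̂ = (122+69)/(736+357) = 191/1093 = 0.174748.
SE = √(p̂(1−p̂)(1/n₁+1/n₂)) = √(0.174748·0.825252·0.00415982) = √(0.000599893) = 0.024493.
z = (0.165761 − 0.193277)/0.024493 = -0.027516/0.024493 = -1.123.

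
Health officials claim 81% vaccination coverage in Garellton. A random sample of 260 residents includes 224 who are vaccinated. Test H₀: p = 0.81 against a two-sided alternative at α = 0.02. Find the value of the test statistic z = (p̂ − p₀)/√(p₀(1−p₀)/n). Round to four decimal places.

p̂ = 224/260 ≈ 0.861538.
SE = √(p₀(1−p₀)/n) = √(0.1539/260) = 0.024329.
z = (0.861538 − 0.81)/0.024329 = 0.051538/0.024329 = 2.1184.
Two-sided p-value ≈ 2·Φ(−2.118) = 0.0341. With α = 0.02, fail to reject H₀.

z = 2.1184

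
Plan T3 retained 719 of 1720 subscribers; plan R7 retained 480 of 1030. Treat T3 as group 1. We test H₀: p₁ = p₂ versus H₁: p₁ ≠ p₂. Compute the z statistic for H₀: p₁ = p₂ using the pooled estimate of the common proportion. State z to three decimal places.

p̂₁ = 719/1720 = 0.418023, p̂₂ = 480/1030 = 0.466019.
Pooled p̂ = (719+480)/(1720+1030) = 1199/2750 = 0.436000.
SE = √(p̂(1−p̂)(1/n₁+1/n₂)) = √(0.436000·0.564000·0.00155227) = √(0.000381709) = 0.019537.
z = (0.418023 − 0.466019)/0.019537 = -0.047996/0.019537 = -2.457.

z = -2.457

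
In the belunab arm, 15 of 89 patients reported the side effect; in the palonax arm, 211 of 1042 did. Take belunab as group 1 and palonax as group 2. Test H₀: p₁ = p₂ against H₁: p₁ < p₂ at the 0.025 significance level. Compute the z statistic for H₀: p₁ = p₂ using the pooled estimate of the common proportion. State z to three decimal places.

z = -0.769

p̂₁ = 15/89 = 0.16854, p̂₂ = 211/1042 = 0.20250.
Pooled p̂ = (15+211)/(89+1042) = 226/1131 = 0.19982.
SE = √(0.159894 × 0.0121956) = 0.04416.
z = (0.16854 − 0.20250)/0.04416 = -0.03396/0.04416 = -0.769.
p-value = P(Z < -0.769) ≈ 0.2210, so at α = 0.025 we fail to reject H₀.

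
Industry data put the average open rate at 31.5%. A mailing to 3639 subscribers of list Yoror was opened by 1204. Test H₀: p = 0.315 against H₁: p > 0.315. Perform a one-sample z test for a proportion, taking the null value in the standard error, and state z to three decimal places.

p̂ = 1204/3639 = 0.33086.
Under H₀, SE = √(0.315·0.685/3639) = √(5.92951e-05) = 0.00770.
z = (0.33086 − 0.315)/0.00770 = 0.01586/0.00770 = 2.060.
p-value = P(Z > 2.060) ≈ 0.0197.

z = 2.060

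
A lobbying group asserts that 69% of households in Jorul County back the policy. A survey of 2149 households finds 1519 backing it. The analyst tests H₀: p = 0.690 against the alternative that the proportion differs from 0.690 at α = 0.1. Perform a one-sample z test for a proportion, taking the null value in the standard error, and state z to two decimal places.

z = 1.69

p̂ = 1519/2149 = 0.70684.
Under H₀, SE = √(0.69·0.31/2149) = √(9.95347e-05) = 0.00998.
z = (0.70684 − 0.69)/0.00998 = 0.01684/0.00998 = 1.69.
p-value = 2·P(Z > 1.688) ≈ 0.0914, so at α = 0.1 we reject H₀.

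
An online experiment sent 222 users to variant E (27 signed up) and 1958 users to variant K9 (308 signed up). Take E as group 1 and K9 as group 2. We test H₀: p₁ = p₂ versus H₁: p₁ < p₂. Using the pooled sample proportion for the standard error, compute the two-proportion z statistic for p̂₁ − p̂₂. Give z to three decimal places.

z = -1.397

p̂₁ = 27/222 ≈ 0.12162, p̂₂ = 308/1958 ≈ 0.15730.
Pooled p̂ = (27+308)/(222+1958) = 335/2180 = 0.15367.
SE = √(p̂(1−p̂)(1/n₁+1/n₂)) = √(0.15367·0.84633·0.00501523) = √(0.000652257) = 0.02554.
z = (0.12162 − 0.15730)/0.02554 = -0.03568/0.02554 = -1.397.
p-value = P(Z < -1.397) ≈ 0.0812.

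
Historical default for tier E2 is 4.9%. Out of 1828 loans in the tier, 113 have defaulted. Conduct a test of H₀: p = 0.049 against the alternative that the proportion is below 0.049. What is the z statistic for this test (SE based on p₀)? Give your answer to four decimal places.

z = 2.5384

p̂ = 113/1828 = 0.0618162.
SE = √(p₀(1−p₀)/n) = √(0.046599/1828) = 0.0050489.
z = (0.0618162 − 0.049)/0.0050489 = 0.0128162/0.0050489 = 2.5384.
p-value = P(Z < 2.538) ≈ 0.9944.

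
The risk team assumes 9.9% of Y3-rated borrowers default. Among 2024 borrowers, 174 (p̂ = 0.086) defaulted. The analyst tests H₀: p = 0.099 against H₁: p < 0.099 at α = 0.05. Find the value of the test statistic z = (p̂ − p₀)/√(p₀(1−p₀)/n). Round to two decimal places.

z = -1.96

p̂ = 174/2024 ≈ 0.08597.
Standard error under H₀: √(0.099×0.901/2024) = 0.00664.
z = (0.08597 − 0.099)/0.00664 = -0.01303/0.00664 = -1.96.
p-value = P(Z < -1.963) ≈ 0.0248, so at α = 0.05 we reject H₀.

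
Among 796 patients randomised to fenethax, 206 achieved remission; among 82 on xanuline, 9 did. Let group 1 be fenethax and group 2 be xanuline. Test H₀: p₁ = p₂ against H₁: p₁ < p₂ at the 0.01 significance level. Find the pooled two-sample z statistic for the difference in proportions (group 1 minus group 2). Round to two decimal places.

z = 2.99

p̂₁ = 206/796 ≈ 0.2588, p̂₂ = 9/82 ≈ 0.1098.
Pooled p̂ = (206+9)/(796+82) = 215/878 = 0.2449.
SE = √(p̂(1−p̂)(1/n₁+1/n₂)) = √(0.2449·0.7551·0.0134514) = √(0.00248731) = 0.0499.
z = (0.2588 − 0.1098)/0.0499 = 0.1490/0.0499 = 2.99.
p-value = P(Z < 2.988) ≈ 0.9986; since p > α = 0.01, fail to reject H₀.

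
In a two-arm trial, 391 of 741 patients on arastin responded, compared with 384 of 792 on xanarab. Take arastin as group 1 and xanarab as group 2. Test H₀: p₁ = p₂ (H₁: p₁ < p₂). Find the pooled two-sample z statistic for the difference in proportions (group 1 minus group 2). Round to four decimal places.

p̂₁ = 391/741 ≈ 0.527665, p̂₂ = 384/792 ≈ 0.484848.
Pooled p̂ = (391+384)/(741+792) = 775/1533 = 0.505545.
SE = √(p̂(1−p̂)(1/n₁+1/n₂)) = √(0.505545·0.494455·0.00261215) = √(0.000652958) = 0.025553.
z = (0.527665 − 0.484848)/0.025553 = 0.042817/0.025553 = 1.6756.
p-value = P(Z < 1.676) ≈ 0.9531.

z = 1.6756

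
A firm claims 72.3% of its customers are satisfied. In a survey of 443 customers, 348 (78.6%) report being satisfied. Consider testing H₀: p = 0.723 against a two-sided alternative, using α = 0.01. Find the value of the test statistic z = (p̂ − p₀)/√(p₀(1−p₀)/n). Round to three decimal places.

z = 2.942

p̂ = 348/443 ≈ 0.78555.
Standard error under H₀: √(0.723×0.277/443) = 0.02126.
z = (0.78555 − 0.723)/0.02126 = 0.06255/0.02126 = 2.942.
p-value = 2·P(Z > 2.942) ≈ 0.0033. With α = 0.01, reject H₀.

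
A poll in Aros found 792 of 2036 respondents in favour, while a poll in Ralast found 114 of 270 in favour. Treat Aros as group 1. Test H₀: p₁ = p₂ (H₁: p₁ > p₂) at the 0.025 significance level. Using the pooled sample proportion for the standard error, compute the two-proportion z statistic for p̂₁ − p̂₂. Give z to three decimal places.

z = -1.050

p̂₁ = 792/2036 ≈ 0.38900, p̂₂ = 114/270 ≈ 0.42222.
Pooled p̂ = (792+114)/(2036+270) = 906/2306 = 0.39289.
SE = √(p̂(1−p̂)(1/n₁+1/n₂)) = √(0.39289·0.60711·0.00419486) = √(0.00100059) = 0.03163.
z = (0.38900 − 0.42222)/0.03163 = -0.03322/0.03163 = -1.050.
p-value = P(Z > -1.050) ≈ 0.8532. With α = 0.025, fail to reject H₀.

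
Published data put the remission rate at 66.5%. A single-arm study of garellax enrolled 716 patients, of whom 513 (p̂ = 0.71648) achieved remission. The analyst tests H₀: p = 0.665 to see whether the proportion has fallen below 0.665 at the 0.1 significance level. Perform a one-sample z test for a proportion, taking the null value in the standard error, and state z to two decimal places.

p̂ = 513/716 ≈ 0.71648.
SE = √(p₀(1−p₀)/n) = √(0.22278/716) = 0.01764.
z = (0.71648 − 0.665)/0.01764 = 0.05148/0.01764 = 2.92.
p-value = P(Z < 2.919) ≈ 0.9982; since p > α = 0.1, fail to reject H₀.

z = 2.92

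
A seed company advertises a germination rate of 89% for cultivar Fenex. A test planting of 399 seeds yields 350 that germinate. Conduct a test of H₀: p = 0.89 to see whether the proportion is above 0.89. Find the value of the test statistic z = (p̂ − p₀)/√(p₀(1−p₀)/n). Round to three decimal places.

z = -0.818

p̂ = 350/399 = 0.87719.
Under H₀, SE = √(0.89·0.11/399) = √(0.000245363) = 0.01566.
z = (0.87719 − 0.89)/0.01566 = -0.01281/0.01566 = -0.818.
p-value = P(Z > -0.818) ≈ 0.7932.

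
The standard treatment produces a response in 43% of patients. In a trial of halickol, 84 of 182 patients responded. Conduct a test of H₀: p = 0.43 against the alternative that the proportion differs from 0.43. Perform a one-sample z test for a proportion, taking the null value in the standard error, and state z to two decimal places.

p̂ = 84/182 = 0.4615.
SE = √(p₀(1−p₀)/n) = √(0.2451/182) = 0.0367.
z = (0.4615 − 0.43)/0.0367 = 0.0315/0.0367 = 0.86.
p-value = 2·P(Z > 0.859) ≈ 0.3901.

z = 0.86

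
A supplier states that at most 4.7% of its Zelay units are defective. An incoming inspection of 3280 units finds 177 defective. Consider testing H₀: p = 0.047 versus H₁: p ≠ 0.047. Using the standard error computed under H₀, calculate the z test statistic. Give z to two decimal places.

z = 1.88

p̂ = 177/3280 ≈ 0.05396.
Under H₀, SE = √(0.047·0.953/3280) = √(1.36558e-05) = 0.00370.
z = (0.05396 − 0.047)/0.00370 = 0.00696/0.00370 = 1.88.
p-value = 2·P(Z > 1.884) ≈ 0.0595.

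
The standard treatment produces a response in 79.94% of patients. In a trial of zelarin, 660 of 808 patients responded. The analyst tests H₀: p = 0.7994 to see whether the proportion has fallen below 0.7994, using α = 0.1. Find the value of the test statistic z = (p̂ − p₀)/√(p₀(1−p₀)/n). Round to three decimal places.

p̂ = 660/808 = 0.81683.
Standard error under H₀: √(0.7994×0.2006/808) = 0.01409.
z = (0.81683 − 0.7994)/0.01409 = 0.01743/0.01409 = 1.237.
p-value = P(Z < 1.237) ≈ 0.8920, so at α = 0.1 we fail to reject H₀.

z = 1.237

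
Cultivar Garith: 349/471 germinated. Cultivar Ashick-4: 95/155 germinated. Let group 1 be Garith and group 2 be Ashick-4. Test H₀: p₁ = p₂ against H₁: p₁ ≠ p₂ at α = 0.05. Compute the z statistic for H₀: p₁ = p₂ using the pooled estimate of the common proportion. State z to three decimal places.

p̂₁ = 349/471 ≈ 0.74098, p̂₂ = 95/155 ≈ 0.61290.
Pooled p̂ = (349+95)/(471+155) = 444/626 = 0.70927.
SE = √(p̂(1−p̂)(1/n₁+1/n₂)) = √(0.70927·0.29073·0.00857476) = √(0.00176818) = 0.04205.
z = (0.74098 − 0.61290)/0.04205 = 0.12808/0.04205 = 3.046.
Two-sided p-value ≈ 2·Φ(−3.046) = 0.0023; since p < α = 0.05, reject H₀.

z = 3.046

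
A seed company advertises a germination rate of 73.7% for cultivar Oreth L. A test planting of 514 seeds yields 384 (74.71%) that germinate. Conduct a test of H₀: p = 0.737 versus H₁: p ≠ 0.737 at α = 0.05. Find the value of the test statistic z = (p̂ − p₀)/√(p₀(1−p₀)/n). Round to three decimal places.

z = 0.519

p̂ = 384/514 ≈ 0.74708.
Under H₀, SE = √(0.737·0.263/514) = √(0.000377103) = 0.01942.
z = (0.74708 − 0.737)/0.01942 = 0.01008/0.01942 = 0.519.
Two-sided p-value ≈ 2·Φ(−0.519) = 0.6036, so at α = 0.05 we fail to reject H₀.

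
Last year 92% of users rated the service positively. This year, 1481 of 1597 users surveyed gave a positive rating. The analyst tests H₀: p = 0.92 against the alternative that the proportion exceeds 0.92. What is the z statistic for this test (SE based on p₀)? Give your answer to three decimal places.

z = 1.085

p̂ = 1481/1597 ≈ 0.927364.
SE = √(p₀(1−p₀)/n) = √(0.0736/1597) = 0.006789.
z = (0.927364 − 0.92)/0.006789 = 0.007364/0.006789 = 1.085.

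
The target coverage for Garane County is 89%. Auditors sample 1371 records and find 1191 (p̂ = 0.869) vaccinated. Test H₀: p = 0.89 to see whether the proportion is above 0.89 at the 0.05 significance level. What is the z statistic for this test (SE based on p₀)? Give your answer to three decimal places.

p̂ = 1191/1371 = 0.86871.
Standard error under H₀: √(0.89×0.11/1371) = 0.00845.
z = (0.86871 − 0.89)/0.00845 = -0.02129/0.00845 = -2.520.
p-value = P(Z > -2.520) ≈ 0.9941. With α = 0.05, fail to reject H₀.

z = -2.520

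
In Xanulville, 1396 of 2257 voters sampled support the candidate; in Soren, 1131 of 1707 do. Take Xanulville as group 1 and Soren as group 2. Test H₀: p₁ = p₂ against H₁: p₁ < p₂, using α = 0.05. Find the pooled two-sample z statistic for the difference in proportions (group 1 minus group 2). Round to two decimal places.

p̂₁ = 1396/2257 ≈ 0.6185, p̂₂ = 1131/1707 ≈ 0.6626.
Pooled p̂ = (1396+1131)/(2257+1707) = 2527/3964 = 0.6375.
SE = √(0.231097 × 0.00102889) = 0.0154.
z = (0.6185 − 0.6626)/0.0154 = -0.0441/0.0154 = -2.86.
p-value = P(Z < -2.856) ≈ 0.0021. With α = 0.05, reject H₀.

z = -2.86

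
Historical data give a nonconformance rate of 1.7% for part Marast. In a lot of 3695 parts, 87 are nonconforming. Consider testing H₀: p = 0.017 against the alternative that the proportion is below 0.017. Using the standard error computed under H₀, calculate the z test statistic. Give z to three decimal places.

p̂ = 87/3695 = 0.0235453.
Standard error under H₀: √(0.017×0.983/3695) = 0.0021266.
z = (0.0235453 − 0.017)/0.0021266 = 0.0065453/0.0021266 = 3.078.

z = 3.078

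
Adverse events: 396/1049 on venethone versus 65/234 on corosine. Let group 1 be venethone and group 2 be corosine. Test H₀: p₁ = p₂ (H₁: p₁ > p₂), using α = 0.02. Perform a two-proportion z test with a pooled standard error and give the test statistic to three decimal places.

p̂₁ = 396/1049 ≈ 0.37750, p̂₂ = 65/234 ≈ 0.27778.
Pooled p̂ = (396+65)/(1049+234) = 461/1283 = 0.35931.
SE = √(p̂(1−p̂)(1/n₁+1/n₂)) = √(0.35931·0.64069·0.00522679) = √(0.00120325) = 0.03469.
z = (0.37750 − 0.27778)/0.03469 = 0.09972/0.03469 = 2.875.
p-value = P(Z > 2.875) ≈ 0.0020; since p < α = 0.02, reject H₀.

z = 2.875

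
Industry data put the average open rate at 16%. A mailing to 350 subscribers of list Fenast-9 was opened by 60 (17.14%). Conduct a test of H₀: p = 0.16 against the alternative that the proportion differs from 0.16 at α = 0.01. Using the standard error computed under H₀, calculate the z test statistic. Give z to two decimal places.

p̂ = 60/350 = 0.1714.
Standard error under H₀: √(0.16×0.84/350) = 0.0196.
z = (0.1714 − 0.16)/0.0196 = 0.0114/0.0196 = 0.58.
Two-sided p-value ≈ 2·Φ(−0.583) = 0.5598. With α = 0.01, fail to reject H₀.

z = 0.58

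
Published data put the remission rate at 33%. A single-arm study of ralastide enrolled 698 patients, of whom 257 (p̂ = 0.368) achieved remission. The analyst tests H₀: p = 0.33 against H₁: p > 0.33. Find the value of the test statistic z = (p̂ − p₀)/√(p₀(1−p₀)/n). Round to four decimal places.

z = 2.1460

p̂ = 257/698 ≈ 0.368195.
Under H₀, SE = √(0.33·0.67/698) = √(0.000316762) = 0.017798.
z = (0.368195 − 0.33)/0.017798 = 0.038195/0.017798 = 2.1460.
p-value = P(Z > 2.146) ≈ 0.0159.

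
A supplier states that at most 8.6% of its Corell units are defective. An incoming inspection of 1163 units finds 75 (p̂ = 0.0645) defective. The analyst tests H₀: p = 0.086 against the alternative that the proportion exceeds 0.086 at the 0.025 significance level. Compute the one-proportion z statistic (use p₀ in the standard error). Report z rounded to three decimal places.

p̂ = 75/1163 = 0.06449.
SE = √(p₀(1−p₀)/n) = √(0.078604/1163) = 0.00822.
z = (0.06449 − 0.086)/0.00822 = -0.02151/0.00822 = -2.617.
p-value = P(Z > -2.617) ≈ 0.9956. With α = 0.025, fail to reject H₀.

z = -2.617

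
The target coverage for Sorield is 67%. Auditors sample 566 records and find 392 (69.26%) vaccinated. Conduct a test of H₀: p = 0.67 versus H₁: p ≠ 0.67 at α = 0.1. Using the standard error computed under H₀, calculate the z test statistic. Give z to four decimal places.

p̂ = 392/566 = 0.692580.
SE = √(p₀(1−p₀)/n) = √(0.2211/566) = 0.019765.
z = (0.692580 − 0.67)/0.019765 = 0.022580/0.019765 = 1.1424.
Two-sided p-value ≈ 2·Φ(−1.142) = 0.2533. With α = 0.1, fail to reject H₀.

z = 1.1424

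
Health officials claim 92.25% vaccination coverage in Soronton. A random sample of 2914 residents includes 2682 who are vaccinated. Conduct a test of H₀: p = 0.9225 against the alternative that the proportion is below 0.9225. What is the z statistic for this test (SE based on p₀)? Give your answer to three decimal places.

p̂ = 2682/2914 = 0.920384.
Standard error under H₀: √(0.9225×0.0775/2914) = 0.004953.
z = (0.920384 − 0.9225)/0.004953 = -0.002116/0.004953 = -0.427.

z = -0.427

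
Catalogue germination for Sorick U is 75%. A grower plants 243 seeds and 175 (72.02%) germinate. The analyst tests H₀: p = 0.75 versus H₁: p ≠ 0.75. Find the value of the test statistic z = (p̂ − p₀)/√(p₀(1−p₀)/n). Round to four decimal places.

p̂ = 175/243 = 0.720165.
SE = √(p₀(1−p₀)/n) = √(0.1875/243) = 0.027778.
z = (0.720165 − 0.75)/0.027778 = -0.029835/0.027778 = -1.0741.
Two-sided p-value ≈ 2·Φ(−1.074) = 0.2828.

z = -1.0741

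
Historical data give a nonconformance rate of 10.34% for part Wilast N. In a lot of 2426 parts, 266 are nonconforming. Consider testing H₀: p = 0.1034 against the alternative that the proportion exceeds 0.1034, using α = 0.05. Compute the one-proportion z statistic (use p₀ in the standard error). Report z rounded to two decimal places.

p̂ = 266/2426 = 0.10965.
Standard error under H₀: √(0.1034×0.8966/2426) = 0.00618.
z = (0.10965 − 0.1034)/0.00618 = 0.00625/0.00618 = 1.01.
p-value = P(Z > 1.010) ≈ 0.1562, so at α = 0.05 we fail to reject H₀.

z = 1.01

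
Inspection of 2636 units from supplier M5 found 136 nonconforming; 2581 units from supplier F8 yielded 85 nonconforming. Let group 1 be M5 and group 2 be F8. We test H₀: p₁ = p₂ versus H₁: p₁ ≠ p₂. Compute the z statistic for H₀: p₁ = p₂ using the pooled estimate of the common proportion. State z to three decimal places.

z = 3.346

p̂₁ = 136/2636 = 0.051593, p̂₂ = 85/2581 = 0.032933.
Pooled p̂ = (136+85)/(2636+2581) = 221/5217 = 0.042362.
SE = √(p̂(1−p̂)(1/n₁+1/n₂)) = √(0.042362·0.957638·0.000766809) = √(3.11072e-05) = 0.005577.
z = (0.051593 − 0.032933)/0.005577 = 0.018660/0.005577 = 3.346.
Two-sided p-value ≈ 2·Φ(−3.346) = 0.0008.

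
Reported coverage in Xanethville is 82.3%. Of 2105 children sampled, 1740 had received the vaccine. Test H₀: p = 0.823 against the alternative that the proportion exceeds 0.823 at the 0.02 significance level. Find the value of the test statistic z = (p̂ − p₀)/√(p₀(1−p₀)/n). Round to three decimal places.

z = 0.433

p̂ = 1740/2105 = 0.82660.
Standard error under H₀: √(0.823×0.177/2105) = 0.00832.
z = (0.82660 − 0.823)/0.00832 = 0.00360/0.00832 = 0.433.
p-value = P(Z > 0.433) ≈ 0.3325. With α = 0.02, fail to reject H₀.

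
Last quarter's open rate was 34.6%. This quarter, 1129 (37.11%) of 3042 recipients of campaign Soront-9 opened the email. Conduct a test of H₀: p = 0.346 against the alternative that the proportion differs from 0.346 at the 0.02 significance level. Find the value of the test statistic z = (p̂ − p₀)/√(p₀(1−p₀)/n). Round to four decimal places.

z = 2.9146

p̂ = 1129/3042 ≈ 0.37113741.
SE = √(p₀(1−p₀)/n) = √(0.22628/3042) = 0.00862477.
z = (0.37113741 − 0.346)/0.00862477 = 0.02513741/0.00862477 = 2.9146.
Two-sided p-value ≈ 2·Φ(−2.915) = 0.0036. With α = 0.02, reject H₀.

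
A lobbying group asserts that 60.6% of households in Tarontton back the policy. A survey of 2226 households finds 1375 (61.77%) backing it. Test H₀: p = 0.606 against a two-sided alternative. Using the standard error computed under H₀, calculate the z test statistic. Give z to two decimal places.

z = 1.13

p̂ = 1375/2226 ≈ 0.61770.
Standard error under H₀: √(0.606×0.394/2226) = 0.01036.
z = (0.61770 − 0.606)/0.01036 = 0.01170/0.01036 = 1.13.
p-value = 2·P(Z > 1.130) ≈ 0.2586.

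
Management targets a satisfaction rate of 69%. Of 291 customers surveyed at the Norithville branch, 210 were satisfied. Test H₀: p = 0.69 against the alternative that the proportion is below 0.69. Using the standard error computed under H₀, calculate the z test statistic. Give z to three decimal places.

p̂ = 210/291 ≈ 0.72165.
Under H₀, SE = √(0.69·0.31/291) = √(0.000735052) = 0.02711.
z = (0.72165 − 0.69)/0.02711 = 0.03165/0.02711 = 1.167.
p-value = P(Z < 1.167) ≈ 0.8785.

z = 1.167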